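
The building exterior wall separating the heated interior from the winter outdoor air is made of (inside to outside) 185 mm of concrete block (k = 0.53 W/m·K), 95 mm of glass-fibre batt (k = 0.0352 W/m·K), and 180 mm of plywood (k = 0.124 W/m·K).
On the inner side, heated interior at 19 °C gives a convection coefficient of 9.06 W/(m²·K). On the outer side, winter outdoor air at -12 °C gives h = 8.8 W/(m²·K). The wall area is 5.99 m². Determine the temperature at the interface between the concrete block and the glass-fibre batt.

Thermal resistances in series:
R_inner film = 1/(h_i·A) = 1/(9.06×5.99) = 0.01843 K/W
R_concrete block = L/(kA) = 0.185/(0.53×5.99) = 0.05827 K/W
R_glass-fibre batt = L/(kA) = 0.095/(0.0352×5.99) = 0.4506 K/W
R_plywood = L/(kA) = 0.18/(0.124×5.99) = 0.2423 K/W
R_outer film = 1/(h_o·A) = 1/(8.8×5.99) = 0.01897 K/W
R_total = 0.7886 K/W;  Q = ΔT/R_total = 31/0.7886 = 39.31 W
T_interface = T_inner − Q·ΣR(inner→interface) = 19 − 39.3×0.0767

T ≈ 16 °C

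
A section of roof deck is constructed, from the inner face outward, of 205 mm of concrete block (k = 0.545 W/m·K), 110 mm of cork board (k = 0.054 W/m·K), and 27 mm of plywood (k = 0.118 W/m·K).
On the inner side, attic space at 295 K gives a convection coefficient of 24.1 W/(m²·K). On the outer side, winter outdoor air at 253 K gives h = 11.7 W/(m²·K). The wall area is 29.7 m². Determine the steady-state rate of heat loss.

Q ≈ 450 W

Thermal resistances in series:
R_inner film = 1/(h_i·A) = 1/(24.1×29.7) = 0.001397 K/W
R_concrete block = L/(kA) = 0.205/(0.545×29.7) = 0.01266 K/W
R_cork board = L/(kA) = 0.11/(0.054×29.7) = 0.06859 K/W
R_plywood = L/(kA) = 0.027/(0.118×29.7) = 0.007704 K/W
R_outer film = 1/(h_o·A) = 1/(11.7×29.7) = 0.002878 K/W
R_total = 0.09323 K/W
Q = ΔT / R_total = 42 / 0.09323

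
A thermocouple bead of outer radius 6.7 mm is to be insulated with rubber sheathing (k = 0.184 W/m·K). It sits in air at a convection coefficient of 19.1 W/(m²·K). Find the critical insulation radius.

r_cr ≈ 19.3 mm

For a sphere r_cr = 2k/h = 2×0.184/19.1
r_cr = 19.3 mm; since the bare radius (6.7 mm) is below r_cr, adding a thin layer of insulation will *increase* heat loss.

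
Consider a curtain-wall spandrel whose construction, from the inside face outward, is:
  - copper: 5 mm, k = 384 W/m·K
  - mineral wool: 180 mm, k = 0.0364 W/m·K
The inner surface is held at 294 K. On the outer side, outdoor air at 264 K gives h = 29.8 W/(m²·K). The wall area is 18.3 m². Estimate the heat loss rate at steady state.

Q ≈ 110 W

Series thermal resistances:
R_copper = L/(kA) = 0.005/(384×18.3) = 7.115×10^-7 K/W
R_mineral wool = L/(kA) = 0.18/(0.0364×18.3) = 0.2702 K/W
R_outer film = 1/(h_o·A) = 1/(29.8×18.3) = 0.001834 K/W
R_total = 0.2721 K/W
Q = ΔT / R_total = 30 / 0.2721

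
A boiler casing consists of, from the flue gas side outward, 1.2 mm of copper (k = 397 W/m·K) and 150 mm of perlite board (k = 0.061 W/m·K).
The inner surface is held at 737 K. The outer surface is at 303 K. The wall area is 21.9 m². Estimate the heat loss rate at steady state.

Q ≈ 3870 W

Treating each layer as a thermal resistance in series:
R_copper = L/(kA) = 0.0012/(397×21.9) = 1.38×10^-7 K/W
R_perlite board = L/(kA) = 0.15/(0.061×21.9) = 0.1123 K/W
R_total = 0.1123 K/W
Q = ΔT / R_total = 434 / 0.1123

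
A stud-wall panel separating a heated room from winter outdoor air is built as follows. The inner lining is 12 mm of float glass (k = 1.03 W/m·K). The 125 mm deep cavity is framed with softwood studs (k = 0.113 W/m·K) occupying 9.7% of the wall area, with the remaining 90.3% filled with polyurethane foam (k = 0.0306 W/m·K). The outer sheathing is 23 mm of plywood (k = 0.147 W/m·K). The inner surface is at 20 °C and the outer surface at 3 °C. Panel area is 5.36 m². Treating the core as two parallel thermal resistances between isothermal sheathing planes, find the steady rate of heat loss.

Sheathing layers in series; stud and cavity paths in parallel between them.
R_inner = 0.012/(1.03×5.36) = 0.002174 K/W
R_stud  = 0.125/(0.113×0.097×5.36) = 2.128 K/W
R_cav   = 0.125/(0.0306×0.903×5.36) = 0.844 K/W
1/R_core = 1/R_stud + 1/R_cav → R_core = 0.6043 K/W
R_outer = 0.023/(0.147×5.36) = 0.02919 K/W
R_total = 0.6356 K/W
Q = ΔT/R_total = 17/0.6356

Q ≈ 26.7 W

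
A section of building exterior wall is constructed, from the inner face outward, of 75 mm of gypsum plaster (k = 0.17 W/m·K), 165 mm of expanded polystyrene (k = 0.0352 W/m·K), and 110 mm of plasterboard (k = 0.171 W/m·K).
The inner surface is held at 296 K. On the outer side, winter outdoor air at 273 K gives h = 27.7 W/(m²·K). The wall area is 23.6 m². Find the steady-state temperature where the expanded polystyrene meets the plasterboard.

Using the resistance-network approach (series):
R_gypsum plaster = L/(kA) = 0.075/(0.17×23.6) = 0.01869 K/W
R_expanded polystyrene = L/(kA) = 0.165/(0.0352×23.6) = 0.1986 K/W
R_plasterboard = L/(kA) = 0.11/(0.171×23.6) = 0.02726 K/W
R_outer film = 1/(h_o·A) = 1/(27.7×23.6) = 0.00153 K/W
R_total = 0.2461 K/W;  Q = ΔT/R_total = 23/0.2461 = 93.46 W
T_interface = T_inner − Q·ΣR(inner→interface) = 296 − 93.5×0.2173

T ≈ 276 K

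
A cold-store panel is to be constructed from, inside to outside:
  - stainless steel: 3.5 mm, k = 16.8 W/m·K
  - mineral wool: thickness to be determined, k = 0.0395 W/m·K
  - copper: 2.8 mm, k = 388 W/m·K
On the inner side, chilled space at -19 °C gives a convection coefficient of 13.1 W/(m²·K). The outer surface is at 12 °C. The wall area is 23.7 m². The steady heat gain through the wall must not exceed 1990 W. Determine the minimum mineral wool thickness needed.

L ≈ 11.6 mm

Model the wall as resistances in series:
R_inner film = 1/(h_i·A) = 1/(13.1×23.7) = 0.003221 K/W
R_stainless steel = L/(kA) = 0.0035/(16.8×23.7) = 8.79×10^-6 K/W
R_copper = L/(kA) = 0.0028/(388×23.7) = 3.045×10^-7 K/W
Sum of the known resistances R_other = 0.00323 K/W
Required total resistance R_tot = ΔT/Q_allow = 31/1990 = 0.01558 K/W
R_mineral wool = R_tot − R_other = 0.01235 K/W
L = R·k·A = 0.01235×0.0395×23.7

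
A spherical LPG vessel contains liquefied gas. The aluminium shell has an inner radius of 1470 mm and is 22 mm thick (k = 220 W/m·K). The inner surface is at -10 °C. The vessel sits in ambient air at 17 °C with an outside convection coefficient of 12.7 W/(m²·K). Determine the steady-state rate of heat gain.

Q ≈ 9580 W

Radial (spherical) resistances in series:
R_aluminium shell = (1/1.47 − 1/1.492)/(4π×220) = 3.628×10^-6 K/W
R_outer film = 1/(h·4πr_o²) = 1/(12.7×4π×1.492²) = 0.002815 K/W
R_total = 0.002818 K/W
Q = ΔT/R_total = 27/0.002818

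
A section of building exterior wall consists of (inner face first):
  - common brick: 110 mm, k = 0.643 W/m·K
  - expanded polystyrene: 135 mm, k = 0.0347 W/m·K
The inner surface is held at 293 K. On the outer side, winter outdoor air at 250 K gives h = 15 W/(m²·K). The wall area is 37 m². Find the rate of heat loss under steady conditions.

Series thermal resistances:
R_common brick = L/(kA) = 0.11/(0.643×37) = 0.004624 K/W
R_expanded polystyrene = L/(kA) = 0.135/(0.0347×37) = 0.1051 K/W
R_outer film = 1/(h_o·A) = 1/(15×37) = 0.001802 K/W
R_total = 0.1116 K/W
Q = ΔT / R_total = 43 / 0.1116

Q ≈ 385 W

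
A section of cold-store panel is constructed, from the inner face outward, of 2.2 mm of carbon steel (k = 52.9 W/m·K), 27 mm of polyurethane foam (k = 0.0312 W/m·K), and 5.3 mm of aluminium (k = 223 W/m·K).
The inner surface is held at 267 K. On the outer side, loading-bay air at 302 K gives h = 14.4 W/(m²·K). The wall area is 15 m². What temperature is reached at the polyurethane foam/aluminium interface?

T ≈ 299 K

Using the resistance-network approach (series):
R_carbon steel = L/(kA) = 0.0022/(52.9×15) = 2.773×10^-6 K/W
R_polyurethane foam = L/(kA) = 0.027/(0.0312×15) = 0.05769 K/W
R_aluminium = L/(kA) = 0.0053/(223×15) = 1.584×10^-6 K/W
R_outer film = 1/(h_o·A) = 1/(14.4×15) = 0.00463 K/W
R_total = 0.06233 K/W;  Q = ΔT/R_total = 35/0.06233 = 561.6 W
T_interface = T_inner + Q·ΣR(inner→interface) = 267 + 562×0.0577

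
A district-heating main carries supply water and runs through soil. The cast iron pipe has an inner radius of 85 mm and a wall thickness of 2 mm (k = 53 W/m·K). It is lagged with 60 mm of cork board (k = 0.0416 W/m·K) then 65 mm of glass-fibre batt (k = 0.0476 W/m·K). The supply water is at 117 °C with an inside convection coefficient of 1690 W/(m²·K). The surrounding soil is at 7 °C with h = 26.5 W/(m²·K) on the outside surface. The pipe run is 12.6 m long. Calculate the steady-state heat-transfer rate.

Radial resistances (cylindrical: R_cond = ln(r_o/r_i)/(2πkL), R_conv = 1/(h·2πrL)):
R_inner film = 1/(h_i·2πr₁L) = 1/(1690×2π×0.085×12.6) = 8.793×10^-5 K/W
R_cast iron pipe wall = ln(87/85)/(2π×53×12.6) = 5.543×10^-6 K/W
R_cork board = ln(147/87)/(2π×0.0416×12.6) = 0.1593 K/W
R_glass-fibre batt = ln(212/147)/(2π×0.0476×12.6) = 0.09716 K/W
R_outer film = 1/(h_o·2πr_oL) = 1/(26.5×2π×0.212×12.6) = 0.002248 K/W
R_total = 0.2588 K/W
Q = ΔT/R_total = 110/0.2588

Q ≈ 425 W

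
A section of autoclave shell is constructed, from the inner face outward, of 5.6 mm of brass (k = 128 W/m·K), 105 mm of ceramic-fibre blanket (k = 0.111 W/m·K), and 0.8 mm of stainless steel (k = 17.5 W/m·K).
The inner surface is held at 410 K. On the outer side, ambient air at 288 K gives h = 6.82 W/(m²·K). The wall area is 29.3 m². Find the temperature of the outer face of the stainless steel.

T ≈ 304 K

Treating each layer as a thermal resistance in series:
R_brass = L/(kA) = 0.0056/(128×29.3) = 1.493×10^-6 K/W
R_ceramic-fibre blanket = L/(kA) = 0.105/(0.111×29.3) = 0.03228 K/W
R_stainless steel = L/(kA) = 0.0008/(17.5×29.3) = 1.56×10^-6 K/W
R_outer film = 1/(h_o·A) = 1/(6.82×29.3) = 0.005004 K/W
R_total = 0.03729 K/W;  Q = ΔT/R_total = 122/0.03729 = 3271 W
T_interface = T_inner − Q·ΣR(inner→interface) = 410 − 3270×0.03229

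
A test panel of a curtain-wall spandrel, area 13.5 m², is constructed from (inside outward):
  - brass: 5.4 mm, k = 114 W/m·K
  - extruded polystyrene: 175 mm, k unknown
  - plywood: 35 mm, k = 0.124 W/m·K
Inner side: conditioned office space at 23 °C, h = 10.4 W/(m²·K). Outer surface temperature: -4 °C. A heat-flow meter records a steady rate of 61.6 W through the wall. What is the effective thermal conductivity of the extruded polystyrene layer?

Series thermal resistances:
R_inner film = 1/(h_i·A) = 1/(10.4×13.5) = 0.007123 K/W
R_brass = L/(kA) = 0.0054/(114×13.5) = 3.509×10^-6 K/W
R_plywood = L/(kA) = 0.035/(0.124×13.5) = 0.02091 K/W
Sum of known resistances R_other = 0.02803 K/W
Total R = ΔT/Q = 27/61.6 = 0.4383 K/W
R_extruded polystyrene = R_total − R_other = 0.4103 K/W
k = L/(R·A) = 0.175/(0.4103×13.5)

k ≈ 0.0316 W/(m·K)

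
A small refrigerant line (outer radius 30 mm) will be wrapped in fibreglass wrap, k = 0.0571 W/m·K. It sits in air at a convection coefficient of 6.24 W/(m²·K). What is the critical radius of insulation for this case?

r_cr ≈ 9.15 mm

For a cylinder r_cr = k/h = 0.0571/6.24
r_cr = 9.15 mm; since the bare radius (30 mm) is above r_cr, any added insulation will reduce heat loss.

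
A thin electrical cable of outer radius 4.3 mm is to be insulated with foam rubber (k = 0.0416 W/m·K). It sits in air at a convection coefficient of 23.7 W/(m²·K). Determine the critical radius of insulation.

For a cylinder r_cr = k/h = 0.0416/23.7
r_cr = 1.76 mm; since the bare radius (4.3 mm) is above r_cr, any added insulation will reduce heat loss.

r_cr ≈ 1.76 mm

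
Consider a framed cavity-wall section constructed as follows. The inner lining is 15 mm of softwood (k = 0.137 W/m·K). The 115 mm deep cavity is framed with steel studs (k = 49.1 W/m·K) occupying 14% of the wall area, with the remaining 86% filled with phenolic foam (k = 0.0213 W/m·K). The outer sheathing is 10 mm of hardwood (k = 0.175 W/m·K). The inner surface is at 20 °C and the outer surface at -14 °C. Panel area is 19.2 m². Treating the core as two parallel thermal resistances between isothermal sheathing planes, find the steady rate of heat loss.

Sheathing layers in series; stud and cavity paths in parallel between them.
R_inner = 0.015/(0.137×19.2) = 0.005703 K/W
R_stud  = 0.115/(49.1×0.14×19.2) = 8.713×10^-4 K/W
R_cav   = 0.115/(0.0213×0.86×19.2) = 0.327 K/W
1/R_core = 1/R_stud + 1/R_cav → R_core = 8.69×10^-4 K/W
R_outer = 0.01/(0.175×19.2) = 0.002976 K/W
R_total = 0.009548 K/W
Q = ΔT/R_total = 34/0.009548

Q ≈ 3560 W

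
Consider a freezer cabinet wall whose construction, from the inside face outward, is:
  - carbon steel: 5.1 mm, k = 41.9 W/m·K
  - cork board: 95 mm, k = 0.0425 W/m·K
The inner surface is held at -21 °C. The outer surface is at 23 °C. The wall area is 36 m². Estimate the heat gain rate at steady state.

Q ≈ 709 W

Using the resistance-network approach (series):
R_carbon steel = L/(kA) = 0.0051/(41.9×36) = 3.381×10^-6 K/W
R_cork board = L/(kA) = 0.095/(0.0425×36) = 0.06209 K/W
R_total = 0.06209 K/W
Q = ΔT / R_total = 44 / 0.06209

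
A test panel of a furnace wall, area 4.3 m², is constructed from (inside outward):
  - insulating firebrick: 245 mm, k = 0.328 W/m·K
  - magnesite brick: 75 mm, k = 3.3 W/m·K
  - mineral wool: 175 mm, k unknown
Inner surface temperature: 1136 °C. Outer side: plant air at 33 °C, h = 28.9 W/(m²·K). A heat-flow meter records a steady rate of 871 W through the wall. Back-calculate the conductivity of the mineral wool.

k ≈ 0.0377 W/(m·K)

Thermal resistances in series:
R_insulating firebrick = L/(kA) = 0.245/(0.328×4.3) = 0.1737 K/W
R_magnesite brick = L/(kA) = 0.075/(3.3×4.3) = 0.005285 K/W
R_outer film = 1/(h_o·A) = 1/(28.9×4.3) = 0.008047 K/W
Sum of known resistances R_other = 0.187 K/W
Total R = ΔT/Q = 1103/871 = 1.266 K/W
R_mineral wool = R_total − R_other = 1.079 K/W
k = L/(R·A) = 0.175/(1.079×4.3)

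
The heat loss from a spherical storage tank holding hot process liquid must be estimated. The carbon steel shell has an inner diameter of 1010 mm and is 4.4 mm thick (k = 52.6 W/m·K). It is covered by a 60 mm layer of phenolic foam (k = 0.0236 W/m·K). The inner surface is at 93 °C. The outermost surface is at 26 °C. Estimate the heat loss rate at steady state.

Q ≈ 96.1 W

For a spherical shell R = (1/r₁ − 1/r₂)/(4πk); film R = 1/(h·4πr²). In series:
R_carbon steel shell = (1/0.505 − 1/0.5094)/(4π×52.6) = 2.588×10^-5 K/W
R_phenolic foam = (1/0.5094 − 1/0.5694)/(4π×0.0236) = 0.6975 K/W
R_total = 0.6975 K/W
Q = ΔT/R_total = 67/0.6975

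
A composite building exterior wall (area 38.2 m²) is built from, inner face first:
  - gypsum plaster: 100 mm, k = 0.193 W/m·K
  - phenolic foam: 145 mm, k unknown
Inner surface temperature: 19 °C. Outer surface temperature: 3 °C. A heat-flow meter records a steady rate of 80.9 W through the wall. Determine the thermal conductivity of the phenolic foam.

Series thermal resistances:
R_gypsum plaster = L/(kA) = 0.1/(0.193×38.2) = 0.01356 K/W
Sum of known resistances R_other = 0.01356 K/W
Total R = ΔT/Q = 16/80.9 = 0.1978 K/W
R_phenolic foam = R_total − R_other = 0.1842 K/W
k = L/(R·A) = 0.145/(0.1842×38.2)

k ≈ 0.0206 W/(m·K)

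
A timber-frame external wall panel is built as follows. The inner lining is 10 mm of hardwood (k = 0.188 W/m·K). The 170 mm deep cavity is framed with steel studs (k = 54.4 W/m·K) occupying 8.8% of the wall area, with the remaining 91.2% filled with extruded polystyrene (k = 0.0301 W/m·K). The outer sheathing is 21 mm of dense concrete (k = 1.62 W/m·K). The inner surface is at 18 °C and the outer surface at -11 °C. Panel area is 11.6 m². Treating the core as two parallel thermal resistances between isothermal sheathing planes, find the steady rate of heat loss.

Sheathing layers in series; stud and cavity paths in parallel between them.
R_inner = 0.01/(0.188×11.6) = 0.004585 K/W
R_stud  = 0.17/(54.4×0.088×11.6) = 0.003061 K/W
R_cav   = 0.17/(0.0301×0.912×11.6) = 0.5339 K/W
1/R_core = 1/R_stud + 1/R_cav → R_core = 0.003044 K/W
R_outer = 0.021/(1.62×11.6) = 0.001117 K/W
R_total = 0.008747 K/W
Q = ΔT/R_total = 29/0.008747

Q ≈ 3320 W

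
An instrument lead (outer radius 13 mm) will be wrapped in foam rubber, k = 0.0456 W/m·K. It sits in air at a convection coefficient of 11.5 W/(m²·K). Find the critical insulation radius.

r_cr ≈ 3.97 mm

For a cylinder r_cr = k/h = 0.0456/11.5
r_cr = 3.97 mm; since the bare radius (13 mm) is above r_cr, any added insulation will reduce heat loss.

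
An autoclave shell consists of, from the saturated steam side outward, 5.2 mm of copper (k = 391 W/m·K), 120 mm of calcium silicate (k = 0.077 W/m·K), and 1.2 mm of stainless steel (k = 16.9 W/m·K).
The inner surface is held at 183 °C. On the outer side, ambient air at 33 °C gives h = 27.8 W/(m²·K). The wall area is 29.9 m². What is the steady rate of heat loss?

Q ≈ 2810 W

Thermal resistances in series:
R_copper = L/(kA) = 0.0052/(391×29.9) = 4.448×10^-7 K/W
R_calcium silicate = L/(kA) = 0.12/(0.077×29.9) = 0.05212 K/W
R_stainless steel = L/(kA) = 0.0012/(16.9×29.9) = 2.375×10^-6 K/W
R_outer film = 1/(h_o·A) = 1/(27.8×29.9) = 0.001203 K/W
R_total = 0.05333 K/W
Q = ΔT / R_total = 150 / 0.05333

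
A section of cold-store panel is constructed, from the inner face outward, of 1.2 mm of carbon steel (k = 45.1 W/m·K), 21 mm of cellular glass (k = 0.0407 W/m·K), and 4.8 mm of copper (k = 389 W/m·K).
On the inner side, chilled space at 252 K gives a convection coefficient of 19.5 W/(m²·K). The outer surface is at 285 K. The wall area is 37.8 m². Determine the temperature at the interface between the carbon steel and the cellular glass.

Treating each layer as a thermal resistance in series:
R_inner film = 1/(h_i·A) = 1/(19.5×37.8) = 0.001357 K/W
R_carbon steel = L/(kA) = 0.0012/(45.1×37.8) = 7.039×10^-7 K/W
R_cellular glass = L/(kA) = 0.021/(0.0407×37.8) = 0.01365 K/W
R_copper = L/(kA) = 0.0048/(389×37.8) = 3.264×10^-7 K/W
R_total = 0.01501 K/W;  Q = ΔT/R_total = 33/0.01501 = 2199 W
T_interface = T_inner + Q·ΣR(inner→interface) = 252 + 2200×0.001357

T ≈ 255 K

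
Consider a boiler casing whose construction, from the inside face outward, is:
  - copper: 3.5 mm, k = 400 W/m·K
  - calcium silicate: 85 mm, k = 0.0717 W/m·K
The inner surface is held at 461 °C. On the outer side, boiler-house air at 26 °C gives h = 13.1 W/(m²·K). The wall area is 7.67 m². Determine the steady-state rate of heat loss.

Q ≈ 2640 W

Using the resistance-network approach (series):
R_copper = L/(kA) = 0.0035/(400×7.67) = 1.141×10^-6 K/W
R_calcium silicate = L/(kA) = 0.085/(0.0717×7.67) = 0.1546 K/W
R_outer film = 1/(h_o·A) = 1/(13.1×7.67) = 0.009953 K/W
R_total = 0.1645 K/W
Q = ΔT / R_total = 435 / 0.1645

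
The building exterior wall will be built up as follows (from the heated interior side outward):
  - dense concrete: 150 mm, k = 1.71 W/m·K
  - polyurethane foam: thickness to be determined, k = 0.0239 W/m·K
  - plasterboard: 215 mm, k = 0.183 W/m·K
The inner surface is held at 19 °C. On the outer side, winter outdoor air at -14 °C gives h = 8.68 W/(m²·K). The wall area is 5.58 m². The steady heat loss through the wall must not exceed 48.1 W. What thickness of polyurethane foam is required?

Model the wall as resistances in series:
R_dense concrete = L/(kA) = 0.15/(1.71×5.58) = 0.01572 K/W
R_plasterboard = L/(kA) = 0.215/(0.183×5.58) = 0.2105 K/W
R_outer film = 1/(h_o·A) = 1/(8.68×5.58) = 0.02065 K/W
Sum of the known resistances R_other = 0.2469 K/W
Required total resistance R_tot = ΔT/Q_allow = 33/48.1 = 0.6861 K/W
R_polyurethane foam = R_tot − R_other = 0.4392 K/W
L = R·k·A = 0.4392×0.0239×5.58

L ≈ 58.6 mm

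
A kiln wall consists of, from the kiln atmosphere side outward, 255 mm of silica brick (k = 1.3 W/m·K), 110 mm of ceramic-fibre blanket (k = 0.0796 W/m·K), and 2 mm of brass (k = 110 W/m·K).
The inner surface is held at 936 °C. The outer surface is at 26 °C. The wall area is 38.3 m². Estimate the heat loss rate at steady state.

Q ≈ 22100 W

Treating each layer as a thermal resistance in series:
R_silica brick = L/(kA) = 0.255/(1.3×38.3) = 0.005122 K/W
R_ceramic-fibre blanket = L/(kA) = 0.11/(0.0796×38.3) = 0.03608 K/W
R_brass = L/(kA) = 0.002/(110×38.3) = 4.747×10^-7 K/W
R_total = 0.0412 K/W
Q = ΔT / R_total = 910 / 0.0412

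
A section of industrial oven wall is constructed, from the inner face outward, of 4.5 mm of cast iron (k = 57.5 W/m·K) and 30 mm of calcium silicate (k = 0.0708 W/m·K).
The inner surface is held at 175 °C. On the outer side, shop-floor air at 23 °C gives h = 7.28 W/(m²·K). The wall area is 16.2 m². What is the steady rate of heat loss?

Q ≈ 4390 W

Model the wall as resistances in series:
R_cast iron = L/(kA) = 0.0045/(57.5×16.2) = 4.831×10^-6 K/W
R_calcium silicate = L/(kA) = 0.03/(0.0708×16.2) = 0.02616 K/W
R_outer film = 1/(h_o·A) = 1/(7.28×16.2) = 0.008479 K/W
R_total = 0.03464 K/W
Q = ΔT / R_total = 152 / 0.03464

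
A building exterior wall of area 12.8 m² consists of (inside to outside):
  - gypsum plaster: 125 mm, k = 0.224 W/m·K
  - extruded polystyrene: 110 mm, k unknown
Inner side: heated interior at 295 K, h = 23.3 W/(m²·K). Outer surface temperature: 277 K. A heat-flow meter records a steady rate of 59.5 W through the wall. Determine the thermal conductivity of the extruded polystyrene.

k ≈ 0.0336 W/(m·K)

Series thermal resistances:
R_inner film = 1/(h_i·A) = 1/(23.3×12.8) = 0.003353 K/W
R_gypsum plaster = L/(kA) = 0.125/(0.224×12.8) = 0.0436 K/W
Sum of known resistances R_other = 0.04695 K/W
Total R = ΔT/Q = 18/59.5 = 0.3025 K/W
R_extruded polystyrene = R_total − R_other = 0.2556 K/W
k = L/(R·A) = 0.11/(0.2556×12.8)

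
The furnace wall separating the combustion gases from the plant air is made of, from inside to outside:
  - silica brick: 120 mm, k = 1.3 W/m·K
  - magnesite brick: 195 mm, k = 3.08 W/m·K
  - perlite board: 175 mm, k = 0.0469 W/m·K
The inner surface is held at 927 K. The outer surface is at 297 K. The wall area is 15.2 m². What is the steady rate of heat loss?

Q ≈ 2460 W

Model the wall as resistances in series:
R_silica brick = L/(kA) = 0.12/(1.3×15.2) = 0.006073 K/W
R_magnesite brick = L/(kA) = 0.195/(3.08×15.2) = 0.004165 K/W
R_perlite board = L/(kA) = 0.175/(0.0469×15.2) = 0.2455 K/W
R_total = 0.2557 K/W
Q = ΔT / R_total = 630 / 0.2557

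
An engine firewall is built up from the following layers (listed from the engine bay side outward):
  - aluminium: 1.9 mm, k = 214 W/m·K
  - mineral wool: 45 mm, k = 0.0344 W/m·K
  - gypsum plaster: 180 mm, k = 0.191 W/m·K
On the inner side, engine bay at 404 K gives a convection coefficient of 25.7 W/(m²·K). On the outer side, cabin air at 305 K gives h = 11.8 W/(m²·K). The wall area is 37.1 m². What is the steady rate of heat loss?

Thermal resistances in series:
R_inner film = 1/(h_i·A) = 1/(25.7×37.1) = 0.001049 K/W
R_aluminium = L/(kA) = 0.0019/(214×37.1) = 2.393×10^-7 K/W
R_mineral wool = L/(kA) = 0.045/(0.0344×37.1) = 0.03526 K/W
R_gypsum plaster = L/(kA) = 0.18/(0.191×37.1) = 0.0254 K/W
R_outer film = 1/(h_o·A) = 1/(11.8×37.1) = 0.002284 K/W
R_total = 0.06399 K/W
Q = ΔT / R_total = 99 / 0.06399

Q ≈ 1550 W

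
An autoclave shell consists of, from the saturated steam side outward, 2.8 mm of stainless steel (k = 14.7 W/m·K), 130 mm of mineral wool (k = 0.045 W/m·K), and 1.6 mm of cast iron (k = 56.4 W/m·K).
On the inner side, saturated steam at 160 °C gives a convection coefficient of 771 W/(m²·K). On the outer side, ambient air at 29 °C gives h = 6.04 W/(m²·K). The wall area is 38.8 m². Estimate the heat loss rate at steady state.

Q ≈ 1660 W

Series thermal resistances:
R_inner film = 1/(h_i·A) = 1/(771×38.8) = 3.343×10^-5 K/W
R_stainless steel = L/(kA) = 0.0028/(14.7×38.8) = 4.909×10^-6 K/W
R_mineral wool = L/(kA) = 0.13/(0.045×38.8) = 0.07446 K/W
R_cast iron = L/(kA) = 0.0016/(56.4×38.8) = 7.312×10^-7 K/W
R_outer film = 1/(h_o·A) = 1/(6.04×38.8) = 0.004267 K/W
R_total = 0.07876 K/W
Q = ΔT / R_total = 131 / 0.07876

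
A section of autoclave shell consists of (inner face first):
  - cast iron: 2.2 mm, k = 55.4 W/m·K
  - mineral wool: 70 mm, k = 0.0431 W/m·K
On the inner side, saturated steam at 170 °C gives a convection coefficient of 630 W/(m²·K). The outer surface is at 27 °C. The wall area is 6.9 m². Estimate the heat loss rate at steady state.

Model the wall as resistances in series:
R_inner film = 1/(h_i·A) = 1/(630×6.9) = 2.3×10^-4 K/W
R_cast iron = L/(kA) = 0.0022/(55.4×6.9) = 5.755×10^-6 K/W
R_mineral wool = L/(kA) = 0.07/(0.0431×6.9) = 0.2354 K/W
R_total = 0.2356 K/W
Q = ΔT / R_total = 143 / 0.2356

Q ≈ 607 W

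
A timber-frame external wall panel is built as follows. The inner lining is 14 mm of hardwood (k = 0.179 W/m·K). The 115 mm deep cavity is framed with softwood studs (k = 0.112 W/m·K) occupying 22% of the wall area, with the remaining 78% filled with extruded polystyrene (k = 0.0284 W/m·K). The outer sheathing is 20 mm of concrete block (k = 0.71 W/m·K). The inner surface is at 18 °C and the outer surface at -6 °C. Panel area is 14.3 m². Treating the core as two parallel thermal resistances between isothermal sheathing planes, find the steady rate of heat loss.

Q ≈ 134 W

Sheathing layers in series; stud and cavity paths in parallel between them.
R_inner = 0.014/(0.179×14.3) = 0.005469 K/W
R_stud  = 0.115/(0.112×0.22×14.3) = 0.3264 K/W
R_cav   = 0.115/(0.0284×0.78×14.3) = 0.363 K/W
1/R_core = 1/R_stud + 1/R_cav → R_core = 0.1719 K/W
R_outer = 0.02/(0.71×14.3) = 0.00197 K/W
R_total = 0.1793 K/W
Q = ΔT/R_total = 24/0.1793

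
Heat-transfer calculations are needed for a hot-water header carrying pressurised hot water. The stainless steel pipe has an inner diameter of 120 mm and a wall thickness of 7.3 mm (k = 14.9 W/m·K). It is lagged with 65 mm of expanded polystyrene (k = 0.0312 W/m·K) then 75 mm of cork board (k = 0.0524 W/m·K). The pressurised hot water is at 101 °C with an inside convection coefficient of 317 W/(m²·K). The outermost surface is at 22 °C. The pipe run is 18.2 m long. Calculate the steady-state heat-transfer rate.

Q ≈ 298 W

Radial resistances (cylindrical: R_cond = ln(r_o/r_i)/(2πkL), R_conv = 1/(h·2πrL)):
R_inner film = 1/(h_i·2πr₁L) = 1/(317×2π×0.06×18.2) = 4.598×10^-4 K/W
R_stainless steel pipe wall = ln(67.3/60)/(2π×14.9×18.2) = 6.739×10^-5 K/W
R_expanded polystyrene = ln(132.3/67.3)/(2π×0.0312×18.2) = 0.1894 K/W
R_cork board = ln(207.3/132.3)/(2π×0.0524×18.2) = 0.07495 K/W
R_total = 0.2649 K/W
Q = ΔT/R_total = 79/0.2649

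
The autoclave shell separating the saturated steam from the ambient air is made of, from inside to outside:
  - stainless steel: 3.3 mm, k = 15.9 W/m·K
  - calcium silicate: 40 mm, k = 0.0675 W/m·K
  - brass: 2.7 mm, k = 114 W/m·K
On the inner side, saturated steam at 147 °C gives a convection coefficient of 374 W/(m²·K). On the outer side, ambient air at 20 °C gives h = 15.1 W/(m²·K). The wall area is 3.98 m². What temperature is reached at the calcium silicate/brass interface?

Using the resistance-network approach (series):
R_inner film = 1/(h_i·A) = 1/(374×3.98) = 6.718×10^-4 K/W
R_stainless steel = L/(kA) = 0.0033/(15.9×3.98) = 5.215×10^-5 K/W
R_calcium silicate = L/(kA) = 0.04/(0.0675×3.98) = 0.1489 K/W
R_brass = L/(kA) = 0.0027/(114×3.98) = 5.951×10^-6 K/W
R_outer film = 1/(h_o·A) = 1/(15.1×3.98) = 0.01664 K/W
R_total = 0.1663 K/W;  Q = ΔT/R_total = 127/0.1663 = 763.9 W
T_interface = T_inner − Q·ΣR(inner→interface) = 147 − 764×0.1496

T ≈ 32.7 °C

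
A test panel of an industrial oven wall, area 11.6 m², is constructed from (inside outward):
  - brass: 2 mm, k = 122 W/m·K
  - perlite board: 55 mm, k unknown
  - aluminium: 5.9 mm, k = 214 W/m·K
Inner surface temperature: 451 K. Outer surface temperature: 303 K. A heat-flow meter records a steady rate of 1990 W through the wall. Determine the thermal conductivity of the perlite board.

k ≈ 0.0638 W/(m·K)

Using the resistance-network approach (series):
R_brass = L/(kA) = 0.002/(122×11.6) = 1.413×10^-6 K/W
R_aluminium = L/(kA) = 0.0059/(214×11.6) = 2.377×10^-6 K/W
Sum of known resistances R_other = 3.79×10^-6 K/W
Total R = ΔT/Q = 148/1990 = 0.07437 K/W
R_perlite board = R_total − R_other = 0.07437 K/W
k = L/(R·A) = 0.055/(0.07437×11.6)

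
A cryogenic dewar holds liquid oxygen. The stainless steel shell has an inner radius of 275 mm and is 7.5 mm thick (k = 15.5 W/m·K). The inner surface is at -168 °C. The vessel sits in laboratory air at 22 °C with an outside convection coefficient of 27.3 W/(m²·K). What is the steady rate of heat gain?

Q ≈ 5130 W

Spherical conduction: R = (1/r_in − 1/r_out)/(4πk) per layer; series-sum.
R_stainless steel shell = (1/0.275 − 1/0.2825)/(4π×15.5) = 4.956×10^-4 K/W
R_outer film = 1/(h·4πr_o²) = 1/(27.3×4π×0.2825²) = 0.03653 K/W
R_total = 0.03702 K/W
Q = ΔT/R_total = 190/0.03702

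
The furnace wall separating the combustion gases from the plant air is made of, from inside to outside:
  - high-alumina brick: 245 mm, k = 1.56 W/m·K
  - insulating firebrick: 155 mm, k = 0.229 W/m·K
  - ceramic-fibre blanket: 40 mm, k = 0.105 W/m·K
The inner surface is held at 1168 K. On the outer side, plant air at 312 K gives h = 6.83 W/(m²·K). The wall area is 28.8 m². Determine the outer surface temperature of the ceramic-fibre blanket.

T ≈ 404 K

Treating each layer as a thermal resistance in series:
R_high-alumina brick = L/(kA) = 0.245/(1.56×28.8) = 0.005453 K/W
R_insulating firebrick = L/(kA) = 0.155/(0.229×28.8) = 0.0235 K/W
R_ceramic-fibre blanket = L/(kA) = 0.04/(0.105×28.8) = 0.01323 K/W
R_outer film = 1/(h_o·A) = 1/(6.83×28.8) = 0.005084 K/W
R_total = 0.04727 K/W;  Q = ΔT/R_total = 856/0.04727 = 18110 W
T_interface = T_inner − Q·ΣR(inner→interface) = 1168 − 18100×0.04218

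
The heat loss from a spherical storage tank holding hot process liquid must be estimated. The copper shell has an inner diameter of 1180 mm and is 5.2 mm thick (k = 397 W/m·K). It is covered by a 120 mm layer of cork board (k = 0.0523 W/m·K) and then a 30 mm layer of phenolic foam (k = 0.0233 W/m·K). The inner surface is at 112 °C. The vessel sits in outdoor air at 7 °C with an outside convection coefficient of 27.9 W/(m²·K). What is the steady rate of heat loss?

For a spherical shell R = (1/r₁ − 1/r₂)/(4πk); film R = 1/(h·4πr²). In series:
R_copper shell = (1/0.59 − 1/0.5952)/(4π×397) = 2.968×10^-6 K/W
R_cork board = (1/0.5952 − 1/0.7152)/(4π×0.0523) = 0.4289 K/W
R_phenolic foam = (1/0.7152 − 1/0.7452)/(4π×0.0233) = 0.1922 K/W
R_outer film = 1/(h·4πr_o²) = 1/(27.9×4π×0.7452²) = 0.005136 K/W
R_total = 0.6263 K/W
Q = ΔT/R_total = 105/0.6263

Q ≈ 168 W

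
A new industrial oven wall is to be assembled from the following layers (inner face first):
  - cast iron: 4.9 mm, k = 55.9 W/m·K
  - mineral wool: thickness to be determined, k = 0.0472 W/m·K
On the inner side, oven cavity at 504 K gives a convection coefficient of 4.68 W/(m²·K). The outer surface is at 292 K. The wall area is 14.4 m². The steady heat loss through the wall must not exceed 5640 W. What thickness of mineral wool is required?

L ≈ 15.5 mm

Using the resistance-network approach (series):
R_inner film = 1/(h_i·A) = 1/(4.68×14.4) = 0.01484 K/W
R_cast iron = L/(kA) = 0.0049/(55.9×14.4) = 6.087×10^-6 K/W
Sum of the known resistances R_other = 0.01484 K/W
Required total resistance R_tot = ΔT/Q_allow = 212/5640 = 0.03759 K/W
R_mineral wool = R_tot − R_other = 0.02274 K/W
L = R·k·A = 0.02274×0.0472×14.4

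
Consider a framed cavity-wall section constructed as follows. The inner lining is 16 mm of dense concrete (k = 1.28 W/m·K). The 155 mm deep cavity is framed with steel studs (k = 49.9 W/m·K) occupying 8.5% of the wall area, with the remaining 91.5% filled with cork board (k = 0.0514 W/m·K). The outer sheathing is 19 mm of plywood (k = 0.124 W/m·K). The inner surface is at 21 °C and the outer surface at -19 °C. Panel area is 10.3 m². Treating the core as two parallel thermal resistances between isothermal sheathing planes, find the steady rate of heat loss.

Q ≈ 2040 W

Sheathing layers in series; stud and cavity paths in parallel between them.
R_inner = 0.016/(1.28×10.3) = 0.001214 K/W
R_stud  = 0.155/(49.9×0.085×10.3) = 0.003548 K/W
R_cav   = 0.155/(0.0514×0.915×10.3) = 0.32 K/W
1/R_core = 1/R_stud + 1/R_cav → R_core = 0.003509 K/W
R_outer = 0.019/(0.124×10.3) = 0.01488 K/W
R_total = 0.0196 K/W
Q = ΔT/R_total = 40/0.0196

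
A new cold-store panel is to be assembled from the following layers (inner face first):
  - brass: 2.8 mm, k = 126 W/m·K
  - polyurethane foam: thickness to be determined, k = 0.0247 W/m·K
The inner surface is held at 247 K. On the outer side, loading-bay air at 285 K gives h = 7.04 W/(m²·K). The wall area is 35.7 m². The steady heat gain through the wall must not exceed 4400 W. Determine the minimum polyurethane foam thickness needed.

Thermal resistances in series:
R_brass = L/(kA) = 0.0028/(126×35.7) = 6.225×10^-7 K/W
R_outer film = 1/(h_o·A) = 1/(7.04×35.7) = 0.003979 K/W
Sum of the known resistances R_other = 0.003979 K/W
Required total resistance R_tot = ΔT/Q_allow = 38/4400 = 0.008636 K/W
R_polyurethane foam = R_tot − R_other = 0.004657 K/W
L = R·k·A = 0.004657×0.0247×35.7

L ≈ 4.11 mm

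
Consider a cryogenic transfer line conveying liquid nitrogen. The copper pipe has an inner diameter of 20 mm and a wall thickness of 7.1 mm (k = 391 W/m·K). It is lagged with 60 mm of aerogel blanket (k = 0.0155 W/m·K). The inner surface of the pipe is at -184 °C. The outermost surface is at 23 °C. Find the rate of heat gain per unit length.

q′ ≈ 13.4 W/m

Cylindrical conduction, so R = ln(r₂/r₁)/(2πkL) per layer, in series:
R_copper pipe wall = ln(17.1/10)/(2π×391×1) = 2.184×10^-4 K/W
R_aerogel blanket = ln(77.1/17.1)/(2π×0.0155×1) = 15.46 K/W
R_total = 15.46 K/W
Q = ΔT/R_total = 207/15.46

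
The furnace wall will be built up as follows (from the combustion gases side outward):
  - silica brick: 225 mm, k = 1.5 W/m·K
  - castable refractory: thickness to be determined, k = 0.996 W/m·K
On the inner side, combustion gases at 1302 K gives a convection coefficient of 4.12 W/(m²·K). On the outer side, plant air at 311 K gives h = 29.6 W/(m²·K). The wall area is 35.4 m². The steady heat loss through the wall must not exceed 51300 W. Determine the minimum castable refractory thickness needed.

L ≈ 256 mm

Treating each layer as a thermal resistance in series:
R_inner film = 1/(h_i·A) = 1/(4.12×35.4) = 0.006856 K/W
R_silica brick = L/(kA) = 0.225/(1.5×35.4) = 0.004237 K/W
R_outer film = 1/(h_o·A) = 1/(29.6×35.4) = 9.543×10^-4 K/W
Sum of the known resistances R_other = 0.01205 K/W
Required total resistance R_tot = ΔT/Q_allow = 991/51300 = 0.01932 K/W
R_castable refractory = R_tot − R_other = 0.00727 K/W
L = R·k·A = 0.00727×0.996×35.4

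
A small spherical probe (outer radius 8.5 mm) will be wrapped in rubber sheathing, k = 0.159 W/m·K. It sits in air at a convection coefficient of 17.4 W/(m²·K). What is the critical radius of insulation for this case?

r_cr ≈ 18.3 mm

For a sphere r_cr = 2k/h = 2×0.159/17.4
r_cr = 18.3 mm; since the bare radius (8.5 mm) is below r_cr, adding a thin layer of insulation will *increase* heat loss.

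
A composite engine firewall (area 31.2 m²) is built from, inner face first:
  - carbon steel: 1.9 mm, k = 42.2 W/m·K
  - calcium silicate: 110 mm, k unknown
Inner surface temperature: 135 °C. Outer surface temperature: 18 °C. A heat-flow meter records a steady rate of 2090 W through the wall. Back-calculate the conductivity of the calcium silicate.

Model the wall as resistances in series:
R_carbon steel = L/(kA) = 0.0019/(42.2×31.2) = 1.443×10^-6 K/W
Sum of known resistances R_other = 1.443×10^-6 K/W
Total R = ΔT/Q = 117/2090 = 0.05598 K/W
R_calcium silicate = R_total − R_other = 0.05598 K/W
k = L/(R·A) = 0.11/(0.05598×31.2)

k ≈ 0.063 W/(m·K)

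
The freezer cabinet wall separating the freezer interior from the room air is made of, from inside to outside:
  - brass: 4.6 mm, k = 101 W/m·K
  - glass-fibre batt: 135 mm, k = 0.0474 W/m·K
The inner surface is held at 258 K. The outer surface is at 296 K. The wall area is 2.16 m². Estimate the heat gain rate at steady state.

Q ≈ 28.8 W

Series thermal resistances:
R_brass = L/(kA) = 0.0046/(101×2.16) = 2.109×10^-5 K/W
R_glass-fibre batt = L/(kA) = 0.135/(0.0474×2.16) = 1.319 K/W
R_total = 1.319 K/W
Q = ΔT / R_total = 38 / 1.319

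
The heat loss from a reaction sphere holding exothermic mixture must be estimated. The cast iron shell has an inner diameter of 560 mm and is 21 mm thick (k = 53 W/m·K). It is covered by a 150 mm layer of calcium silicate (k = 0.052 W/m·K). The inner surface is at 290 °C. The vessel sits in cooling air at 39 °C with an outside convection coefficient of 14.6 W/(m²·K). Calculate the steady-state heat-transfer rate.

Q ≈ 146 W

For a spherical shell R = (1/r₁ − 1/r₂)/(4πk); film R = 1/(h·4πr²). In series:
R_cast iron shell = (1/0.28 − 1/0.301)/(4π×53) = 3.741×10^-4 K/W
R_calcium silicate = (1/0.301 − 1/0.451)/(4π×0.052) = 1.691 K/W
R_outer film = 1/(h·4πr_o²) = 1/(14.6×4π×0.451²) = 0.0268 K/W
R_total = 1.718 K/W
Q = ΔT/R_total = 251/1.718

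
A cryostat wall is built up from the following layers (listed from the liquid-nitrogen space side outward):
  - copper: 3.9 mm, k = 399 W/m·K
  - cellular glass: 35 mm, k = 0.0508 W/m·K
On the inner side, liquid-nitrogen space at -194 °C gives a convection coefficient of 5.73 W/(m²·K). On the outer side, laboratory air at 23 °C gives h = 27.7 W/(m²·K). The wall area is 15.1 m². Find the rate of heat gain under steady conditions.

Q ≈ 3640 W

Series thermal resistances:
R_inner film = 1/(h_i·A) = 1/(5.73×15.1) = 0.01156 K/W
R_copper = L/(kA) = 0.0039/(399×15.1) = 6.473×10^-7 K/W
R_cellular glass = L/(kA) = 0.035/(0.0508×15.1) = 0.04563 K/W
R_outer film = 1/(h_o·A) = 1/(27.7×15.1) = 0.002391 K/W
R_total = 0.05958 K/W
Q = ΔT / R_total = 217 / 0.05958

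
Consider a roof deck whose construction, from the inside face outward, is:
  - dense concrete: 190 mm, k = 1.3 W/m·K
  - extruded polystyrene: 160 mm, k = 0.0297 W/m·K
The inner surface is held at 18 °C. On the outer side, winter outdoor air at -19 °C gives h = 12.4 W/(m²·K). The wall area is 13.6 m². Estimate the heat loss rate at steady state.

Q ≈ 89.6 W

Treating each layer as a thermal resistance in series:
R_dense concrete = L/(kA) = 0.19/(1.3×13.6) = 0.01075 K/W
R_extruded polystyrene = L/(kA) = 0.16/(0.0297×13.6) = 0.3961 K/W
R_outer film = 1/(h_o·A) = 1/(12.4×13.6) = 0.00593 K/W
R_total = 0.4128 K/W
Q = ΔT / R_total = 37 / 0.4128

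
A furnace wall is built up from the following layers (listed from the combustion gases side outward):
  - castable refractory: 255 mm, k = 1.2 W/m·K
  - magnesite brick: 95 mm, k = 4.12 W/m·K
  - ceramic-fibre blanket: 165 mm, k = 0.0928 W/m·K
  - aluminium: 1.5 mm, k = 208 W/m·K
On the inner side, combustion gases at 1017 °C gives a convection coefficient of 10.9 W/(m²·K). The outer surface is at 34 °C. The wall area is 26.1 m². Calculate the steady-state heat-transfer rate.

Q ≈ 12200 W

Treating each layer as a thermal resistance in series:
R_inner film = 1/(h_i·A) = 1/(10.9×26.1) = 0.003515 K/W
R_castable refractory = L/(kA) = 0.255/(1.2×26.1) = 0.008142 K/W
R_magnesite brick = L/(kA) = 0.095/(4.12×26.1) = 8.835×10^-4 K/W
R_ceramic-fibre blanket = L/(kA) = 0.165/(0.0928×26.1) = 0.06812 K/W
R_aluminium = L/(kA) = 0.0015/(208×26.1) = 2.763×10^-7 K/W
R_total = 0.08066 K/W
Q = ΔT / R_total = 983 / 0.08066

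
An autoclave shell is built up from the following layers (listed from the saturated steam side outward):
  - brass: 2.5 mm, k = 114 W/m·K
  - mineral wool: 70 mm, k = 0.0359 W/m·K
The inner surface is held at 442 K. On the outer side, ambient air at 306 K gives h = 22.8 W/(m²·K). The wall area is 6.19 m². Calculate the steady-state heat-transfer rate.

Q ≈ 422 W

Thermal resistances in series:
R_brass = L/(kA) = 0.0025/(114×6.19) = 3.543×10^-6 K/W
R_mineral wool = L/(kA) = 0.07/(0.0359×6.19) = 0.315 K/W
R_outer film = 1/(h_o·A) = 1/(22.8×6.19) = 0.007086 K/W
R_total = 0.3221 K/W
Q = ΔT / R_total = 136 / 0.3221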